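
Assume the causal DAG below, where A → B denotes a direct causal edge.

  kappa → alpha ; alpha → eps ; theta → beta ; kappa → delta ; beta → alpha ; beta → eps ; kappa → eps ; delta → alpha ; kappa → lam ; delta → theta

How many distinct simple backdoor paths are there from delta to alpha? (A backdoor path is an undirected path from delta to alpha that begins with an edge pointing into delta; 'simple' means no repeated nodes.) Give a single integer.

3

A backdoor path from delta to alpha is any simple undirected path whose first edge points into delta (i.e. leaves delta via a parent).
Parents of delta: {kappa}.
Enumerating:
  P1: delta <- kappa -> alpha
  P2: delta <- kappa -> eps <- beta -> alpha
  P3: delta <- kappa -> eps <- alpha
That exhausts the simple backdoor paths. Count: 3.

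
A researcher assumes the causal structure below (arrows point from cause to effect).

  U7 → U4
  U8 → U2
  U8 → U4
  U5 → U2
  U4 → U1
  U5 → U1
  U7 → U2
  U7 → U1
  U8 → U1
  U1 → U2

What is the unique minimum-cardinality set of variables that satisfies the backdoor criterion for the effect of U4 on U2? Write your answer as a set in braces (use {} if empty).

Variables eligible for adjustment (non-descendants of U4, excluding U4 and U2): {U5, U7, U8}.
Backdoor paths from U4 to U2:
  P1: U4 <- U7 -> U1 <- U8 -> U2
  P2: U4 <- U7 -> U1 <- U5 -> U2
  P3: U4 <- U7 -> U1 -> U2
  P4: U4 <- U7 -> U2
  P5: U4 <- U8 -> U1 <- U7 -> U2
  P6: U4 <- U8 -> U1 <- U5 -> U2
  P7: U4 <- U8 -> U1 -> U2
  P8: U4 <- U8 -> U2
The empty set is not sufficient: P3 (U4 <- U7 -> U1 -> U2) has no collider blocking it and no conditioned non-collider, so it is open.
Try {U7, U8}:
  P1: blocked at fork node U7 ∈ conditioning set.
  P2: blocked at fork node U7 ∈ conditioning set.
  P3: blocked at fork node U7 ∈ conditioning set.
  P4: blocked at fork node U7 ∈ conditioning set.
  P5: blocked at fork node U8 ∈ conditioning set.
  P6: blocked at fork node U8 ∈ conditioning set.
  P7: blocked at fork node U8 ∈ conditioning set.
  P8: blocked at fork node U8 ∈ conditioning set.
{U7, U8} contains no descendant of U4 and blocks every backdoor path.
Every element of {U7, U8} is needed (dropping U7 leaves P3 open; dropping U8 leaves P7 open), so no proper subset is valid.
Among all size-2 subsets of the eligible variables, only {U7, U8} blocks every backdoor path, so it is the unique smallest valid adjustment set.

{U7, U8}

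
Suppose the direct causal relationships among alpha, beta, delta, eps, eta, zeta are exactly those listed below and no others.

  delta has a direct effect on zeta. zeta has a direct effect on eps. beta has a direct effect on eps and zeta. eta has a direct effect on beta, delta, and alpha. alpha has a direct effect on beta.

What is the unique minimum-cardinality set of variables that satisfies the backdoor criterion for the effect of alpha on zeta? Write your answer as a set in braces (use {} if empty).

{eta}

Variables eligible for adjustment (non-descendants of alpha, excluding alpha and zeta): {delta, eta}.
Backdoor paths from alpha to zeta:
  P1: alpha <- eta -> beta -> zeta
  P2: alpha <- eta -> beta -> eps <- zeta
  P3: alpha <- eta -> delta -> zeta
The empty set is not sufficient: P1 (alpha <- eta -> beta -> zeta) has no collider blocking it and no conditioned non-collider, so it is open.
Try {eta}:
  P1: blocked at fork node eta ∈ conditioning set.
  P2: blocked at fork node eta ∈ conditioning set.
  P3: blocked at fork node eta ∈ conditioning set.
{eta} contains no descendant of alpha and blocks every backdoor path.
No other singleton works — e.g. {delta} leaves P1 open — so {eta} is the unique smallest valid adjustment set.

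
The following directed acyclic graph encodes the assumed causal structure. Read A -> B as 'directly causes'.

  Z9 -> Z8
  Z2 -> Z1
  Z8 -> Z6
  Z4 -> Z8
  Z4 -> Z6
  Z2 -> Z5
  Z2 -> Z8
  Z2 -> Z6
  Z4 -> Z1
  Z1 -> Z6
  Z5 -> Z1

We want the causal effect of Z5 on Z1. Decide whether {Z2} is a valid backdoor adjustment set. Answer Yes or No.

Backdoor paths from Z5 to Z1 (paths whose first edge points into Z5):
  P1: Z5 <- Z2 -> Z1
  P2: Z5 <- Z2 -> Z8 <- Z4 -> Z1
  P3: Z5 <- Z2 -> Z8 <- Z4 -> Z6 <- Z1
  P4: Z5 <- Z2 -> Z8 -> Z6 <- Z4 -> Z1
  P5: Z5 <- Z2 -> Z8 -> Z6 <- Z1
  P6: Z5 <- Z2 -> Z6 <- Z4 -> Z1
  P7: Z5 <- Z2 -> Z6 <- Z1
  P8: Z5 <- Z2 -> Z6 <- Z8 <- Z4 -> Z1
Condition 1 (no descendant of Z5 in the set): holds — descendants of Z5 are {Z1, Z6}; none are in {Z2}.
Condition 2 (every backdoor path blocked by {Z2}):
  P1: blocked at fork node Z2 ∈ conditioning set.
  P2: blocked at fork node Z2 ∈ conditioning set.
  P3: blocked at fork node Z2 ∈ conditioning set.
  P4: blocked at fork node Z2 ∈ conditioning set.
  P5: blocked at fork node Z2 ∈ conditioning set.
  P6: blocked at fork node Z2 ∈ conditioning set.
  P7: blocked at fork node Z2 ∈ conditioning set.
  P8: blocked at fork node Z2 ∈ conditioning set.
{Z2} satisfies the backdoor criterion.

Yes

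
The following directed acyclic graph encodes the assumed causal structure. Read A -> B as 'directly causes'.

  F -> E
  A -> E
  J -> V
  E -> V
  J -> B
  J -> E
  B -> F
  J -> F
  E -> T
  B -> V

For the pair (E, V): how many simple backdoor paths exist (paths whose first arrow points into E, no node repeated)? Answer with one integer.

7

A backdoor path from E to V is any simple undirected path whose first edge points into E (i.e. leaves E via a parent).
Parents of E: {A, F, J}.
Enumerating:
  P1: E <- J -> B -> V
  P2: E <- J -> F <- B -> V
  P3: E <- J -> V
  P4: E <- F <- J -> B -> V
  P5: E <- F <- J -> V
  P6: E <- F <- B <- J -> V
  P7: E <- F <- B -> V
That exhausts the simple backdoor paths. Count: 7.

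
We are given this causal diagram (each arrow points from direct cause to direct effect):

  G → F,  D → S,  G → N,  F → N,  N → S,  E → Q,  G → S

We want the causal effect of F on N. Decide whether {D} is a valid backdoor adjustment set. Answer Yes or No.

Backdoor paths from F to N (paths whose first edge points into F):
  P1: F <- G -> N
  P2: F <- G -> S <- N
Condition 1 (no descendant of F in the set): holds — descendants of F are {N, S}; none are in {D}.
Condition 2 (every backdoor path blocked by {D}):
  P1: open — no interior node is in the conditioning set.
  P2: blocked at collider S (neither it nor any descendant is in the conditioning set).
{D} does not satisfy the backdoor criterion.

No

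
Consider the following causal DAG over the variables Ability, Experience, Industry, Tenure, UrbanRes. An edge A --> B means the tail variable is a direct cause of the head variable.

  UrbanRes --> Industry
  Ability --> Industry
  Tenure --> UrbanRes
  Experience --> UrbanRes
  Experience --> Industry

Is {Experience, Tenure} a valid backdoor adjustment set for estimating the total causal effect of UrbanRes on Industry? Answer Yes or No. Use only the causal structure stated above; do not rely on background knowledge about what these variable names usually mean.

Yes

Backdoor paths from UrbanRes to Industry (paths whose first edge points into UrbanRes):
  P1: UrbanRes <- Experience -> Industry
Condition 1 (no descendant of UrbanRes in the set): holds — descendants of UrbanRes are {Industry}; none are in {Experience, Tenure}.
Condition 2 (every backdoor path blocked by {Experience, Tenure}):
  P1: blocked at fork node Experience ∈ conditioning set.
{Experience, Tenure} satisfies the backdoor criterion.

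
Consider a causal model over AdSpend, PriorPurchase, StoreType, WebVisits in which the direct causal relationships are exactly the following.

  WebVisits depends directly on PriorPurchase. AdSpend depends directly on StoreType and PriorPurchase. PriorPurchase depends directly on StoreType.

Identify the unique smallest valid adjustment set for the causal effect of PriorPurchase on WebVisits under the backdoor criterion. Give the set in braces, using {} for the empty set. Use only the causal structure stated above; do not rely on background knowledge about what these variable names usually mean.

{}

Variables eligible for adjustment (non-descendants of PriorPurchase, excluding PriorPurchase and WebVisits): {StoreType}.
Backdoor paths from PriorPurchase to WebVisits:
  (none)
With no backdoor paths the empty set already satisfies the criterion, and it is trivially minimal.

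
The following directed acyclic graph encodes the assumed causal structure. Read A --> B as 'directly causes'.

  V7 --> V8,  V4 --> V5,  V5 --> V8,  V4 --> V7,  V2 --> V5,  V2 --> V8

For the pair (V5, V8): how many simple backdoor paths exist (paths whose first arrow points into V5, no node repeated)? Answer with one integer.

2

A backdoor path from V5 to V8 is any simple undirected path whose first edge points into V5 (i.e. leaves V5 via a parent).
Parents of V5: {V2, V4}.
Enumerating:
  P1: V5 <- V4 -> V7 -> V8
  P2: V5 <- V2 -> V8
That exhausts the simple backdoor paths. Count: 2.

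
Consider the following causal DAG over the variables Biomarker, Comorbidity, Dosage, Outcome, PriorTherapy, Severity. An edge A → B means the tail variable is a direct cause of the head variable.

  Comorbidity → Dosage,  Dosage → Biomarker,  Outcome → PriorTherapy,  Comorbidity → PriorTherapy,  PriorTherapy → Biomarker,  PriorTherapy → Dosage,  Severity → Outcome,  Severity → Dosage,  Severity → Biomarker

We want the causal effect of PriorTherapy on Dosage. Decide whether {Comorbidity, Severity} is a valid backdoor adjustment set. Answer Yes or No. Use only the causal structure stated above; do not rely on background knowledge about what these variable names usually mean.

Yes

Backdoor paths from PriorTherapy to Dosage (paths whose first edge points into PriorTherapy):
  P1: PriorTherapy <- Comorbidity -> Dosage
  P2: PriorTherapy <- Outcome <- Severity -> Dosage
  P3: PriorTherapy <- Outcome <- Severity -> Biomarker <- Dosage
Condition 1 (no descendant of PriorTherapy in the set): holds — descendants of PriorTherapy are {Biomarker, Dosage}; none are in {Comorbidity, Severity}.
Condition 2 (every backdoor path blocked by {Comorbidity, Severity}):
  P1: blocked at fork node Comorbidity ∈ conditioning set.
  P2: blocked at fork node Severity ∈ conditioning set.
  P3: blocked at fork node Severity ∈ conditioning set.
{Comorbidity, Severity} satisfies the backdoor criterion.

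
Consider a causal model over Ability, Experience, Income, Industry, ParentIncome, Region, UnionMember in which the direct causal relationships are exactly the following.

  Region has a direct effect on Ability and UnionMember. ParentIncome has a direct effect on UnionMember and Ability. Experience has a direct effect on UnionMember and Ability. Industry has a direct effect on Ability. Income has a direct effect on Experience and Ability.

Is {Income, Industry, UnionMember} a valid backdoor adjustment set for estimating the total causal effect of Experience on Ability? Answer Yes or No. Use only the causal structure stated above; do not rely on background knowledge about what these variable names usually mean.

No

Backdoor paths from Experience to Ability (paths whose first edge points into Experience):
  P1: Experience <- Income -> Ability
Condition 1 (no descendant of Experience in the set): FAILS — UnionMember is a descendant of Experience.
Condition 2 (every backdoor path blocked by {Income, Industry, UnionMember}):
  P1: blocked at fork node Income ∈ conditioning set.
{Income, Industry, UnionMember} does not satisfy the backdoor criterion.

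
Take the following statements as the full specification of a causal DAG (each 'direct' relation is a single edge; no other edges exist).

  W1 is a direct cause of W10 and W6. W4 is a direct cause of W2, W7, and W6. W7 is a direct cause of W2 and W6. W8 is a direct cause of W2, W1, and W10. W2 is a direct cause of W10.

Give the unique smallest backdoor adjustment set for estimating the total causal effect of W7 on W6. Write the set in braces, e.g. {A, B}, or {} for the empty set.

Variables eligible for adjustment (non-descendants of W7, excluding W7 and W6): {W1, W4, W8}.
Backdoor paths from W7 to W6:
  P1: W7 <- W4 -> W2 <- W8 -> W1 -> W6
  P2: W7 <- W4 -> W2 <- W8 -> W10 <- W1 -> W6
  P3: W7 <- W4 -> W2 -> W10 <- W8 -> W1 -> W6
  P4: W7 <- W4 -> W2 -> W10 <- W1 -> W6
  P5: W7 <- W4 -> W6
The empty set is not sufficient: P5 (W7 <- W4 -> W6) has no collider blocking it and no conditioned non-collider, so it is open.
Try {W4}:
  P1: blocked at fork node W4 ∈ conditioning set.
  P2: blocked at fork node W4 ∈ conditioning set.
  P3: blocked at fork node W4 ∈ conditioning set.
  P4: blocked at fork node W4 ∈ conditioning set.
  P5: blocked at fork node W4 ∈ conditioning set.
{W4} contains no descendant of W7 and blocks every backdoor path.
No other singleton works — e.g. {W8} leaves P5 open — so {W4} is the unique smallest valid adjustment set.

{W4}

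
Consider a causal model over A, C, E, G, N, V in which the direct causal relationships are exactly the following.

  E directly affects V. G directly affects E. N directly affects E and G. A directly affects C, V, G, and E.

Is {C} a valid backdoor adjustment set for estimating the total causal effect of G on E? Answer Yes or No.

Backdoor paths from G to E (paths whose first edge points into G):
  P1: G <- N -> E
  P2: G <- A -> E
  P3: G <- A -> V <- E
Condition 1 (no descendant of G in the set): holds — descendants of G are {E, V}; none are in {C}.
Condition 2 (every backdoor path blocked by {C}):
  P1: open — no interior node is in the conditioning set.
  P2: open — no interior node is in the conditioning set.
  P3: blocked at collider V (neither it nor any descendant is in the conditioning set).
{C} does not satisfy the backdoor criterion.

No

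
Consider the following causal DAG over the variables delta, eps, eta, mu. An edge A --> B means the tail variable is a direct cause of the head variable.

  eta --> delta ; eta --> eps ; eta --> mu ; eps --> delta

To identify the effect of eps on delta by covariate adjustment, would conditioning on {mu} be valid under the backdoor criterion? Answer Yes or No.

No

Backdoor paths from eps to delta (paths whose first edge points into eps):
  P1: eps <- eta -> delta
Condition 1 (no descendant of eps in the set): holds — descendants of eps are {delta}; none are in {mu}.
Condition 2 (every backdoor path blocked by {mu}):
  P1: open — no interior node is in the conditioning set.
{mu} does not satisfy the backdoor criterion.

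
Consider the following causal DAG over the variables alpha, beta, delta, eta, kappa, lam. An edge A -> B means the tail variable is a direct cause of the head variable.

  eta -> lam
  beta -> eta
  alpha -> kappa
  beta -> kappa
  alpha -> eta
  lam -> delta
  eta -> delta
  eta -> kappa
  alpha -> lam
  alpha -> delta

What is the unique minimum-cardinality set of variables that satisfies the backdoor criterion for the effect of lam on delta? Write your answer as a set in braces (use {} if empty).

{alpha, eta}

Variables eligible for adjustment (non-descendants of lam, excluding lam and delta): {alpha, beta, eta, kappa}.
Backdoor paths from lam to delta:
  P1: lam <- alpha -> eta -> delta
  P2: lam <- alpha -> kappa <- beta -> eta -> delta
  P3: lam <- alpha -> kappa <- eta -> delta
  P4: lam <- alpha -> delta
  P5: lam <- eta <- alpha -> delta
  P6: lam <- eta <- beta -> kappa <- alpha -> delta
  P7: lam <- eta -> kappa <- alpha -> delta
  P8: lam <- eta -> delta
The empty set is not sufficient: P1 (lam <- alpha -> eta -> delta) has no collider blocking it and no conditioned non-collider, so it is open.
Try {alpha, eta}:
  P1: blocked at fork node alpha ∈ conditioning set.
  P2: blocked at fork node alpha ∈ conditioning set.
  P3: blocked at fork node alpha ∈ conditioning set.
  P4: blocked at fork node alpha ∈ conditioning set.
  P5: blocked at chain node eta ∈ conditioning set.
  P6: blocked at chain node eta ∈ conditioning set.
  P7: blocked at fork node eta ∈ conditioning set.
  P8: blocked at fork node eta ∈ conditioning set.
{alpha, eta} contains no descendant of lam and blocks every backdoor path.
Every element of {alpha, eta} is needed (dropping alpha leaves P4 open; dropping eta leaves P8 open), so no proper subset is valid.
Among all size-2 subsets of the eligible variables, only {alpha, eta} blocks every backdoor path, so it is the unique smallest valid adjustment set.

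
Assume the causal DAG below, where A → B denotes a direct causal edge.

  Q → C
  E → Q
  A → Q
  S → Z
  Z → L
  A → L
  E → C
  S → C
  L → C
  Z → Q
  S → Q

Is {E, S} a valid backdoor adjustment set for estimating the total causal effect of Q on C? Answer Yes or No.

No

Backdoor paths from Q to C (paths whose first edge points into Q):
  P1: Q <- S -> Z -> L -> C
  P2: Q <- S -> C
  P3: Q <- Z <- S -> C
  P4: Q <- Z -> L -> C
  P5: Q <- A -> L <- Z <- S -> C
  P6: Q <- A -> L -> C
  P7: Q <- E -> C
Condition 1 (no descendant of Q in the set): holds — descendants of Q are {C}; none are in {E, S}.
Condition 2 (every backdoor path blocked by {E, S}):
  P1: blocked at fork node S ∈ conditioning set.
  P2: blocked at fork node S ∈ conditioning set.
  P3: blocked at fork node S ∈ conditioning set.
  P4: open — no interior node is in the conditioning set.
  P5: blocked at collider L (neither it nor any descendant is in the conditioning set).
  P6: open — no interior node is in the conditioning set.
  P7: blocked at fork node E ∈ conditioning set.
{E, S} does not satisfy the backdoor criterion.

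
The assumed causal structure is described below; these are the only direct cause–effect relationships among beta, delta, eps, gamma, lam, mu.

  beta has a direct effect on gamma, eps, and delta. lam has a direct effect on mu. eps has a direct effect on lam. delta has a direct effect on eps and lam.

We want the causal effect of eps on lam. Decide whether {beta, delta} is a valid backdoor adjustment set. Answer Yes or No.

Backdoor paths from eps to lam (paths whose first edge points into eps):
  P1: eps <- beta -> delta -> lam
  P2: eps <- delta -> lam
Condition 1 (no descendant of eps in the set): holds — descendants of eps are {lam, mu}; none are in {beta, delta}.
Condition 2 (every backdoor path blocked by {beta, delta}):
  P1: blocked at fork node beta ∈ conditioning set.
  P2: blocked at fork node delta ∈ conditioning set.
{beta, delta} satisfies the backdoor criterion.

Yes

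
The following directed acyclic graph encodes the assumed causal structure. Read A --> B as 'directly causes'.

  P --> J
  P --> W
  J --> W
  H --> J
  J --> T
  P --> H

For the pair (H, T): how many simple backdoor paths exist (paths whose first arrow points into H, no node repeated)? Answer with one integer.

A backdoor path from H to T is any simple undirected path whose first edge points into H (i.e. leaves H via a parent).
Parents of H: {P}.
Enumerating:
  P1: H <- P -> J -> T
  P2: H <- P -> W <- J -> T
That exhausts the simple backdoor paths. Count: 2.

2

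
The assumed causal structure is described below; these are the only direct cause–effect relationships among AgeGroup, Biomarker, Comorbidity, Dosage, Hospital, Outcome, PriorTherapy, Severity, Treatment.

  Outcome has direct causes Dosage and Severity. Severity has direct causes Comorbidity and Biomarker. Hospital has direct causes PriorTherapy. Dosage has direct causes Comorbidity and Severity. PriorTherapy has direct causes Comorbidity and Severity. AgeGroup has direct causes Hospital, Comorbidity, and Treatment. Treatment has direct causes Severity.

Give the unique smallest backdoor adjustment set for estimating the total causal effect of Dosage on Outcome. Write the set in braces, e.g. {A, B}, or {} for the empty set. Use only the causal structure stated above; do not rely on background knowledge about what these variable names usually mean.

Variables eligible for adjustment (non-descendants of Dosage, excluding Dosage and Outcome): {AgeGroup, Biomarker, Comorbidity, Hospital, PriorTherapy, Severity, Treatment}.
Backdoor paths from Dosage to Outcome:
  P1: Dosage <- Comorbidity -> Severity -> Outcome
  P2: Dosage <- Comorbidity -> PriorTherapy <- Severity -> Outcome
  P3: Dosage <- Comorbidity -> PriorTherapy -> Hospital -> AgeGroup <- Treatment <- Severity -> Outcome
  P4: Dosage <- Comorbidity -> AgeGroup <- Treatment <- Severity -> Outcome
  P5: Dosage <- Comorbidity -> AgeGroup <- Hospital <- PriorTherapy <- Severity -> Outcome
  P6: Dosage <- Severity -> Outcome
The empty set is not sufficient: P1 (Dosage <- Comorbidity -> Severity -> Outcome) has no collider blocking it and no conditioned non-collider, so it is open.
Try {Severity}:
  P1: blocked at chain node Severity ∈ conditioning set.
  P2: blocked at collider PriorTherapy (neither it nor any descendant is in the conditioning set).
  P3: blocked at collider AgeGroup (neither it nor any descendant is in the conditioning set).
  P4: blocked at collider AgeGroup (neither it nor any descendant is in the conditioning set).
  P5: blocked at collider AgeGroup (neither it nor any descendant is in the conditioning set).
  P6: blocked at fork node Severity ∈ conditioning set.
{Severity} contains no descendant of Dosage and blocks every backdoor path.
No other singleton works — e.g. {Biomarker} leaves P1 open — so {Severity} is the unique smallest valid adjustment set.

{Severity}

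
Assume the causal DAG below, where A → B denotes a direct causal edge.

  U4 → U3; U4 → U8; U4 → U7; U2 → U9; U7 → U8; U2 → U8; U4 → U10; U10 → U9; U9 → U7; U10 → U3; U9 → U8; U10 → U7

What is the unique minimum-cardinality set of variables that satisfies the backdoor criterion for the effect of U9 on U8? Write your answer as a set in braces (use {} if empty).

{U10, U2}

Variables eligible for adjustment (non-descendants of U9, excluding U9 and U8): {U10, U2, U3, U4}.
Backdoor paths from U9 to U8:
  P1: U9 <- U2 -> U8
  P2: U9 <- U10 <- U4 -> U7 -> U8
  P3: U9 <- U10 <- U4 -> U8
  P4: U9 <- U10 -> U7 <- U4 -> U8
  P5: U9 <- U10 -> U7 -> U8
  P6: U9 <- U10 -> U3 <- U4 -> U7 -> U8
  P7: U9 <- U10 -> U3 <- U4 -> U8
The empty set is not sufficient: P1 (U9 <- U2 -> U8) has no collider blocking it and no conditioned non-collider, so it is open.
Try {U10, U2}:
  P1: blocked at fork node U2 ∈ conditioning set.
  P2: blocked at chain node U10 ∈ conditioning set.
  P3: blocked at chain node U10 ∈ conditioning set.
  P4: blocked at fork node U10 ∈ conditioning set.
  P5: blocked at fork node U10 ∈ conditioning set.
  P6: blocked at fork node U10 ∈ conditioning set.
  P7: blocked at fork node U10 ∈ conditioning set.
{U10, U2} contains no descendant of U9 and blocks every backdoor path.
Every element of {U10, U2} is needed (dropping U10 leaves P2 open; dropping U2 leaves P1 open), so no proper subset is valid.
Among all size-2 subsets of the eligible variables, only {U10, U2} blocks every backdoor path, so it is the unique smallest valid adjustment set.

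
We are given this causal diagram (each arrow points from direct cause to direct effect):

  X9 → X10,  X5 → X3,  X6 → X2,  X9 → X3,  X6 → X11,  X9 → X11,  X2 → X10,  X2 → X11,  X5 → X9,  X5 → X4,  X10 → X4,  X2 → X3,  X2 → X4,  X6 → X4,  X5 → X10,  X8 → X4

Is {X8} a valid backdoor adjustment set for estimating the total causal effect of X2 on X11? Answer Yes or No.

No

Backdoor paths from X2 to X11 (paths whose first edge points into X2):
  P1: X2 <- X6 -> X11
  P2: X2 <- X6 -> X4 <- X5 -> X9 -> X11
  P3: X2 <- X6 -> X4 <- X5 -> X10 <- X9 -> X11
  P4: X2 <- X6 -> X4 <- X5 -> X3 <- X9 -> X11
  P5: X2 <- X6 -> X4 <- X10 <- X5 -> X9 -> X11
  P6: X2 <- X6 -> X4 <- X10 <- X5 -> X3 <- X9 -> X11
  P7: X2 <- X6 -> X4 <- X10 <- X9 -> X11
Condition 1 (no descendant of X2 in the set): holds — descendants of X2 are {X10, X11, X3, X4}; none are in {X8}.
Condition 2 (every backdoor path blocked by {X8}):
  P1: open — no interior node is in the conditioning set.
  P2: blocked at collider X4 (neither it nor any descendant is in the conditioning set).
  P3: blocked at collider X4 (neither it nor any descendant is in the conditioning set).
  P4: blocked at collider X4 (neither it nor any descendant is in the conditioning set).
  P5: blocked at collider X4 (neither it nor any descendant is in the conditioning set).
  P6: blocked at collider X4 (neither it nor any descendant is in the conditioning set).
  P7: blocked at collider X4 (neither it nor any descendant is in the conditioning set).
{X8} does not satisfy the backdoor criterion.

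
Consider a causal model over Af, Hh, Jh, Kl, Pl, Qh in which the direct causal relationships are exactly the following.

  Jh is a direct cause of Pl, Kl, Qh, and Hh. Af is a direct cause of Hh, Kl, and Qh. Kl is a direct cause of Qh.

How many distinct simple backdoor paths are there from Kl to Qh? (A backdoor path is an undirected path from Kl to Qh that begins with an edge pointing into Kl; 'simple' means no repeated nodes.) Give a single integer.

A backdoor path from Kl to Qh is any simple undirected path whose first edge points into Kl (i.e. leaves Kl via a parent).
Parents of Kl: {Af, Jh}.
Enumerating:
  P1: Kl <- Jh -> Hh <- Af -> Qh
  P2: Kl <- Jh -> Qh
  P3: Kl <- Af -> Hh <- Jh -> Qh
  P4: Kl <- Af -> Qh
That exhausts the simple backdoor paths. Count: 4.

4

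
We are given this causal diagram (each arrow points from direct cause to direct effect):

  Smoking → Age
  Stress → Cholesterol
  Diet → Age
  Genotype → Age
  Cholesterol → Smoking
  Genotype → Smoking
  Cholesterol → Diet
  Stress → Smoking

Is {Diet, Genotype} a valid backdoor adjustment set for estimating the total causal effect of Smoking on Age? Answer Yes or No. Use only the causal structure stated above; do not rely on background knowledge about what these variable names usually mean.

Backdoor paths from Smoking to Age (paths whose first edge points into Smoking):
  P1: Smoking <- Stress -> Cholesterol -> Diet -> Age
  P2: Smoking <- Genotype -> Age
  P3: Smoking <- Cholesterol -> Diet -> Age
Condition 1 (no descendant of Smoking in the set): holds — descendants of Smoking are {Age}; none are in {Diet, Genotype}.
Condition 2 (every backdoor path blocked by {Diet, Genotype}):
  P1: blocked at chain node Diet ∈ conditioning set.
  P2: blocked at fork node Genotype ∈ conditioning set.
  P3: blocked at chain node Diet ∈ conditioning set.
{Diet, Genotype} satisfies the backdoor criterion.

Yes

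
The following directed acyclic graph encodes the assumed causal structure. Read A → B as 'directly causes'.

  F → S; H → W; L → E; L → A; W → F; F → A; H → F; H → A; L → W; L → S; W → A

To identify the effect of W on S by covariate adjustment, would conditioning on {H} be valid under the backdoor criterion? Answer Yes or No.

Backdoor paths from W to S (paths whose first edge points into W):
  P1: W <- L -> S
  P2: W <- L -> A <- H -> F -> S
  P3: W <- L -> A <- F -> S
  P4: W <- H -> F -> S
  P5: W <- H -> F -> A <- L -> S
  P6: W <- H -> A <- L -> S
  P7: W <- H -> A <- F -> S
Condition 1 (no descendant of W in the set): holds — descendants of W are {A, F, S}; none are in {H}.
Condition 2 (every backdoor path blocked by {H}):
  P1: open — no interior node is in the conditioning set.
  P2: blocked at collider A (neither it nor any descendant is in the conditioning set).
  P3: blocked at collider A (neither it nor any descendant is in the conditioning set).
  P4: blocked at fork node H ∈ conditioning set.
  P5: blocked at fork node H ∈ conditioning set.
  P6: blocked at fork node H ∈ conditioning set.
  P7: blocked at fork node H ∈ conditioning set.
{H} does not satisfy the backdoor criterion.

No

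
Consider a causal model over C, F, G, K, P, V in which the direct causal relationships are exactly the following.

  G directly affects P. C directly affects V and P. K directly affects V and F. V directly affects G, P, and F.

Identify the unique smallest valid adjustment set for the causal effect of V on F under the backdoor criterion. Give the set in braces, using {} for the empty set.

Variables eligible for adjustment (non-descendants of V, excluding V and F): {C, K}.
Backdoor paths from V to F:
  P1: V <- K -> F
The empty set is not sufficient: P1 (V <- K -> F) has no collider blocking it and no conditioned non-collider, so it is open.
Try {K}:
  P1: blocked at fork node K ∈ conditioning set.
{K} contains no descendant of V and blocks every backdoor path.
No other singleton works — e.g. {C} leaves P1 open — so {K} is the unique smallest valid adjustment set.

{K}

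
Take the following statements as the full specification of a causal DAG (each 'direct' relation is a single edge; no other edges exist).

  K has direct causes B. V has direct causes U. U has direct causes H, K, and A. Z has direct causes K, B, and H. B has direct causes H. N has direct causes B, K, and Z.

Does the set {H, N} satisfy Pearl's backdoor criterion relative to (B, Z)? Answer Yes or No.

No

Backdoor paths from B to Z (paths whose first edge points into B):
  P1: B <- H -> Z
  P2: B <- H -> U <- K -> Z
  P3: B <- H -> U <- K -> N <- Z
Condition 1 (no descendant of B in the set): FAILS — N is a descendant of B.
Condition 2 (every backdoor path blocked by {H, N}):
  P1: blocked at fork node H ∈ conditioning set.
  P2: blocked at fork node H ∈ conditioning set.
  P3: blocked at fork node H ∈ conditioning set.
{H, N} does not satisfy the backdoor criterion.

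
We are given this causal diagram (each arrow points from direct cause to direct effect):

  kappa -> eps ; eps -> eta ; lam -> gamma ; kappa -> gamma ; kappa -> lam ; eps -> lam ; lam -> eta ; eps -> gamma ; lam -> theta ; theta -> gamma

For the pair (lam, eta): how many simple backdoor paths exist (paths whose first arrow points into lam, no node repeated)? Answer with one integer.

3

A backdoor path from lam to eta is any simple undirected path whose first edge points into lam (i.e. leaves lam via a parent).
Parents of lam: {eps, kappa}.
Enumerating:
  P1: lam <- kappa -> eps -> eta
  P2: lam <- kappa -> gamma <- eps -> eta
  P3: lam <- eps -> eta
That exhausts the simple backdoor paths. Count: 3.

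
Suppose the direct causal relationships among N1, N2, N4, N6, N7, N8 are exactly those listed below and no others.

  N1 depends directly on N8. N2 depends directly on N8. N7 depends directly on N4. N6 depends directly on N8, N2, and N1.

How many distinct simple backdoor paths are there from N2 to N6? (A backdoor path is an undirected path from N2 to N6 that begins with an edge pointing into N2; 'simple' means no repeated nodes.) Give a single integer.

2

A backdoor path from N2 to N6 is any simple undirected path whose first edge points into N2 (i.e. leaves N2 via a parent).
Parents of N2: {N8}.
Enumerating:
  P1: N2 <- N8 -> N1 -> N6
  P2: N2 <- N8 -> N6
That exhausts the simple backdoor paths. Count: 2.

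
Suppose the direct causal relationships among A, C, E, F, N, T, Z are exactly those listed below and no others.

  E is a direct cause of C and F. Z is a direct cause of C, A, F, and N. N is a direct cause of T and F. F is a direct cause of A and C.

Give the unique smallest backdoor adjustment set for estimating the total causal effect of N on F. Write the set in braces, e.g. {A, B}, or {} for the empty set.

Variables eligible for adjustment (non-descendants of N, excluding N and F): {E, Z}.
Backdoor paths from N to F:
  P1: N <- Z -> F
  P2: N <- Z -> C <- E -> F
  P3: N <- Z -> C <- F
  P4: N <- Z -> A <- F
The empty set is not sufficient: P1 (N <- Z -> F) has no collider blocking it and no conditioned non-collider, so it is open.
Try {Z}:
  P1: blocked at fork node Z ∈ conditioning set.
  P2: blocked at fork node Z ∈ conditioning set.
  P3: blocked at fork node Z ∈ conditioning set.
  P4: blocked at fork node Z ∈ conditioning set.
{Z} contains no descendant of N and blocks every backdoor path.
No other singleton works — e.g. {E} leaves P1 open — so {Z} is the unique smallest valid adjustment set.

{Z}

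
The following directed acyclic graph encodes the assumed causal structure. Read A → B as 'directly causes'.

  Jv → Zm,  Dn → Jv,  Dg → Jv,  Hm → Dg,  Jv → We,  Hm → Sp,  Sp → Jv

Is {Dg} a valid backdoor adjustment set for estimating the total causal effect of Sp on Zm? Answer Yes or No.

Yes

Backdoor paths from Sp to Zm (paths whose first edge points into Sp):
  P1: Sp <- Hm -> Dg -> Jv -> Zm
Condition 1 (no descendant of Sp in the set): holds — descendants of Sp are {Jv, We, Zm}; none are in {Dg}.
Condition 2 (every backdoor path blocked by {Dg}):
  P1: blocked at chain node Dg ∈ conditioning set.
{Dg} satisfies the backdoor criterion.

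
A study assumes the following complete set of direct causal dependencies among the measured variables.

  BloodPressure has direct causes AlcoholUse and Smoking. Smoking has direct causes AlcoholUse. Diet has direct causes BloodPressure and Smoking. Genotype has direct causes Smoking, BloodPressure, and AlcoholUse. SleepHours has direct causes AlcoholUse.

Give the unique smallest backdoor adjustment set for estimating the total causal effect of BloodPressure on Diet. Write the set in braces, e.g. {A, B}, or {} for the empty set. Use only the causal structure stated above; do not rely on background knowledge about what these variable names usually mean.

Variables eligible for adjustment (non-descendants of BloodPressure, excluding BloodPressure and Diet): {AlcoholUse, SleepHours, Smoking}.
Backdoor paths from BloodPressure to Diet:
  P1: BloodPressure <- AlcoholUse -> Smoking -> Diet
  P2: BloodPressure <- AlcoholUse -> Genotype <- Smoking -> Diet
  P3: BloodPressure <- Smoking -> Diet
The empty set is not sufficient: P1 (BloodPressure <- AlcoholUse -> Smoking -> Diet) has no collider blocking it and no conditioned non-collider, so it is open.
Try {Smoking}:
  P1: blocked at chain node Smoking ∈ conditioning set.
  P2: blocked at collider Genotype (neither it nor any descendant is in the conditioning set).
  P3: blocked at fork node Smoking ∈ conditioning set.
{Smoking} contains no descendant of BloodPressure and blocks every backdoor path.
No other singleton works — e.g. {AlcoholUse} leaves P3 open — so {Smoking} is the unique smallest valid adjustment set.

{Smoking}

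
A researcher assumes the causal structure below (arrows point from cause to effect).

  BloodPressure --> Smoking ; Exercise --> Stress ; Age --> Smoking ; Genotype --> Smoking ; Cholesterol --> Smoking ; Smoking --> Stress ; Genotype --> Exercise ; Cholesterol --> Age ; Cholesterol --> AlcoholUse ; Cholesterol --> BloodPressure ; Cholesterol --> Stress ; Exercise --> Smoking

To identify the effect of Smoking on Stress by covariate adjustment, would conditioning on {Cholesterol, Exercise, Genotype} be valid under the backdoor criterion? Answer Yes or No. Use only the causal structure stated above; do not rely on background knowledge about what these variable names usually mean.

Yes

Backdoor paths from Smoking to Stress (paths whose first edge points into Smoking):
  P1: Smoking <- Cholesterol -> Stress
  P2: Smoking <- Age <- Cholesterol -> Stress
  P3: Smoking <- Genotype -> Exercise -> Stress
  P4: Smoking <- Exercise -> Stress
  P5: Smoking <- BloodPressure <- Cholesterol -> Stress
Condition 1 (no descendant of Smoking in the set): holds — descendants of Smoking are {Stress}; none are in {Cholesterol, Exercise, Genotype}.
Condition 2 (every backdoor path blocked by {Cholesterol, Exercise, Genotype}):
  P1: blocked at fork node Cholesterol ∈ conditioning set.
  P2: blocked at fork node Cholesterol ∈ conditioning set.
  P3: blocked at fork node Genotype ∈ conditioning set.
  P4: blocked at fork node Exercise ∈ conditioning set.
  P5: blocked at fork node Cholesterol ∈ conditioning set.
{Cholesterol, Exercise, Genotype} satisfies the backdoor criterion.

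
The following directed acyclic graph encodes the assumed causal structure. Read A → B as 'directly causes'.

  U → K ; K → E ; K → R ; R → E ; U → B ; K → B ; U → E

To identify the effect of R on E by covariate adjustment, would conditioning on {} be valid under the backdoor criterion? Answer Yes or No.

Backdoor paths from R to E (paths whose first edge points into R):
  P1: R <- K <- U -> E
  P2: R <- K -> B <- U -> E
  P3: R <- K -> E
Condition 1 (no descendant of R in the set): holds — descendants of R are {E}; none are in {}.
Condition 2 (every backdoor path blocked by {}):
  P1: open — no interior node is in the conditioning set.
  P2: blocked at collider B (neither it nor any descendant is in the conditioning set).
  P3: open — no interior node is in the conditioning set.
{} does not satisfy the backdoor criterion.

No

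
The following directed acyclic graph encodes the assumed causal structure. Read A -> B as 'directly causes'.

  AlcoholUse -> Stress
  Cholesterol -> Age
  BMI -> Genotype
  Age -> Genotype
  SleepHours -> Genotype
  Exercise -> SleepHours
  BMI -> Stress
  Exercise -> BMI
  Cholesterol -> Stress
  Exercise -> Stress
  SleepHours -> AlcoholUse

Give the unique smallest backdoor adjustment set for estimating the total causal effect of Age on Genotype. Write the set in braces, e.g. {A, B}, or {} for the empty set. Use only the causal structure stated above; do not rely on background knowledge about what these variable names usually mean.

{}

Variables eligible for adjustment (non-descendants of Age, excluding Age and Genotype): {AlcoholUse, BMI, Cholesterol, Exercise, SleepHours, Stress}.
Backdoor paths from Age to Genotype:
  P1: Age <- Cholesterol -> Stress <- Exercise -> BMI -> Genotype
  P2: Age <- Cholesterol -> Stress <- Exercise -> SleepHours -> Genotype
  P3: Age <- Cholesterol -> Stress <- BMI <- Exercise -> SleepHours -> Genotype
  P4: Age <- Cholesterol -> Stress <- BMI -> Genotype
  P5: Age <- Cholesterol -> Stress <- AlcoholUse <- SleepHours <- Exercise -> BMI -> Genotype
  P6: Age <- Cholesterol -> Stress <- AlcoholUse <- SleepHours -> Genotype
Each backdoor path contains an unconditioned collider, so every path is already blocked with the empty conditioning set:
  P1: blocked at collider Stress (neither it nor any descendant is in the conditioning set).
  P2: blocked at collider Stress (neither it nor any descendant is in the conditioning set).
  P3: blocked at collider Stress (neither it nor any descendant is in the conditioning set).
  P4: blocked at collider Stress (neither it nor any descendant is in the conditioning set).
  P5: blocked at collider Stress (neither it nor any descendant is in the conditioning set).
  P6: blocked at collider Stress (neither it nor any descendant is in the conditioning set).
The empty set is therefore the unique smallest valid set.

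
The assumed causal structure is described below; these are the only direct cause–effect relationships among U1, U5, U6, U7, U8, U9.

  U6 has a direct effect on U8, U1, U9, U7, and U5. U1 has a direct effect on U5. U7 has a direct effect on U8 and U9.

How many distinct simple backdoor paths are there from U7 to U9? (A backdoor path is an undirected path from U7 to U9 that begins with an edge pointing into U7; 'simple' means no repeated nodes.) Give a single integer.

1

A backdoor path from U7 to U9 is any simple undirected path whose first edge points into U7 (i.e. leaves U7 via a parent).
Parents of U7: {U6}.
Enumerating:
  P1: U7 <- U6 -> U9
That exhausts the simple backdoor paths. Count: 1.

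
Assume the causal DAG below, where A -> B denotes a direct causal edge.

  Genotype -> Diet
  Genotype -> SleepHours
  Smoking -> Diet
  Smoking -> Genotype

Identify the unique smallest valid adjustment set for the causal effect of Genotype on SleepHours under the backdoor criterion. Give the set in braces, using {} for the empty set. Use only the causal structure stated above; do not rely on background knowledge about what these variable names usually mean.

{}

Variables eligible for adjustment (non-descendants of Genotype, excluding Genotype and SleepHours): {Smoking}.
Backdoor paths from Genotype to SleepHours:
  (none)
With no backdoor paths the empty set already satisfies the criterion, and it is trivially minimal.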